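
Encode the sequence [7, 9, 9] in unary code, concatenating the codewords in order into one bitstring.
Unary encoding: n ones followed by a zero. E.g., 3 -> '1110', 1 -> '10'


Encode each number as n ones followed by a terminating 0:
  7 -> 11111110 (8 bits)
  9 -> 1111111110 (10 bits)
  9 -> 1111111110 (10 bits)
Total length = 8 + 10 + 10 = 28 bits.

Unary([7, 9, 9]) = 1111111011111111101111111110 (28 bits)


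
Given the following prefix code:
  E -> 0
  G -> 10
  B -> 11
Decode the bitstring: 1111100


Decoding step by step:
Bits 11 -> B
Bits 11 -> B
Bits 10 -> G
Bits 0 -> E


Decoded message: BBGE


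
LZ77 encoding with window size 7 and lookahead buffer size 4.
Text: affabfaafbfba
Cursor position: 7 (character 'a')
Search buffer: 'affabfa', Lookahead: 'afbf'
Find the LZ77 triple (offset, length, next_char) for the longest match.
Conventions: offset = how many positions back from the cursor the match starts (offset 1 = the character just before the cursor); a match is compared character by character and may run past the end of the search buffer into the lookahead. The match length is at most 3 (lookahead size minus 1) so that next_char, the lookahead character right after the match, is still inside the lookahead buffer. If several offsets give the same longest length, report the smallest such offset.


Try each offset into the search buffer:
  offset=1 (pos 6, char 'a'): match length 1
  offset=2 (pos 5, char 'f'): match length 0
  offset=3 (pos 4, char 'b'): match length 0
  offset=4 (pos 3, char 'a'): match length 1
  offset=5 (pos 2, char 'f'): match length 0
  offset=6 (pos 1, char 'f'): match length 0
  offset=7 (pos 0, char 'a'): match length 2
Longest match has length 2 at offset 7.
next_char = character at position 7 + 2 = 9 -> 'b'

Best match: offset=7, length=2 (matching 'af' starting at position 0)
LZ77 triple: (7, 2, 'b')


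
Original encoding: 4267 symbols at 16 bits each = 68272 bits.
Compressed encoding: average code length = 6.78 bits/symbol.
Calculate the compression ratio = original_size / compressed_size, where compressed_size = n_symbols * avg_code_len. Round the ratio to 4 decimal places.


original_size = n_symbols * orig_bits = 4267 * 16 = 68272 bits
compressed_size = n_symbols * avg_code_len = 4267 * 6.78 = 28930.26 bits
ratio = original_size / compressed_size = 68272 / 28930.26 = 2.3599

Compression ratio = 2.3599


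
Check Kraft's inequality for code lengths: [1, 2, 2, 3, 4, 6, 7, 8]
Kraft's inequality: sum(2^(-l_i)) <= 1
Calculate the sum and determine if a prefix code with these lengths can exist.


Sum = 2^(-1) + 2^(-2) + 2^(-2) + 2^(-3) + 2^(-4) + 2^(-6) + 2^(-7) + 2^(-8)
    = 0.5 + 0.25 + 0.25 + 0.125 + 0.0625 + 0.015625 + 0.0078125 + 0.00390625
    = 311/256 = 1.21484375
Since 1.21484375 > 1, Kraft's inequality is NOT satisfied.
A prefix code with these lengths CANNOT exist.

Kraft sum = 1.21484375. Not satisfied.


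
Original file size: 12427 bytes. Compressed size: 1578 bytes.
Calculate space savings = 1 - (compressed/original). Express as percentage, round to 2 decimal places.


ratio = compressed/original = 1578/12427 = 0.126982
savings = 1 - ratio = 1 - 0.126982 = 0.873018
as a percentage: 0.873018 * 100 = 87.3%

Space savings = 1 - 1578/12427 = 87.3%


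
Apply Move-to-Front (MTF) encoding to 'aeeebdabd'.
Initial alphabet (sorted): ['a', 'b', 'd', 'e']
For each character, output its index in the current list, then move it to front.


MTF encoding:
'a': index 0 in ['a', 'b', 'd', 'e'] -> ['a', 'b', 'd', 'e']
'e': index 3 in ['a', 'b', 'd', 'e'] -> ['e', 'a', 'b', 'd']
'e': index 0 in ['e', 'a', 'b', 'd'] -> ['e', 'a', 'b', 'd']
'e': index 0 in ['e', 'a', 'b', 'd'] -> ['e', 'a', 'b', 'd']
'b': index 2 in ['e', 'a', 'b', 'd'] -> ['b', 'e', 'a', 'd']
'd': index 3 in ['b', 'e', 'a', 'd'] -> ['d', 'b', 'e', 'a']
'a': index 3 in ['d', 'b', 'e', 'a'] -> ['a', 'd', 'b', 'e']
'b': index 2 in ['a', 'd', 'b', 'e'] -> ['b', 'a', 'd', 'e']
'd': index 2 in ['b', 'a', 'd', 'e'] -> ['d', 'b', 'a', 'e']


Output: [0, 3, 0, 0, 2, 3, 3, 2, 2]


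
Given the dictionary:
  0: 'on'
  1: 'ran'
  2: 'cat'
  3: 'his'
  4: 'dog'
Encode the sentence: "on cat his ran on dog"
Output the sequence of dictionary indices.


Look up each word in the dictionary:
  'on' -> 0
  'cat' -> 2
  'his' -> 3
  'ran' -> 1
  'on' -> 0
  'dog' -> 4

Encoded: [0, 2, 3, 1, 0, 4]


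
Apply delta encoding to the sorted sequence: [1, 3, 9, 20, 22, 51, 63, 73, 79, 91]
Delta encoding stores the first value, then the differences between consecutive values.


First value: 1
Deltas:
  3 - 1 = 2
  9 - 3 = 6
  20 - 9 = 11
  22 - 20 = 2
  51 - 22 = 29
  63 - 51 = 12
  73 - 63 = 10
  79 - 73 = 6
  91 - 79 = 12


Delta encoded: [1, 2, 6, 11, 2, 29, 12, 10, 6, 12]


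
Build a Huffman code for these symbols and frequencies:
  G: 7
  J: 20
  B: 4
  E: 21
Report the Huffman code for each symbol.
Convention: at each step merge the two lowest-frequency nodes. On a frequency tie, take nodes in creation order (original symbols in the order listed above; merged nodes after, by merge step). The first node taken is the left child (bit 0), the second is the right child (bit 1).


Huffman tree construction:
Step 1: Merge B(4) + G(7) = 11
Step 2: Merge (B+G)(11) + J(20) = 31
Step 3: Merge E(21) + ((B+G)+J)(31) = 52
Read each symbol's code off the tree from the root (left child = 0, right child = 1).

Codes:
  G: 101 (length 3)
  J: 11 (length 2)
  B: 100 (length 3)
  E: 0 (length 1)
Average code length: 94/52 = 1.8077 bits/symbol


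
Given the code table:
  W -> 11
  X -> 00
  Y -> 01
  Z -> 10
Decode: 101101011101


Decoding:
10 -> Z
11 -> W
01 -> Y
01 -> Y
11 -> W
01 -> Y


Result: ZWYYWY


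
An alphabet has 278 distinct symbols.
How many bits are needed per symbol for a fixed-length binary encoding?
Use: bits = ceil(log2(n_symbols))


log2(278) = 8.1189
Bracket: 2^8 = 256 < 278 <= 2^9 = 512
So ceil(log2(278)) = 9

bits = ceil(log2(278)) = ceil(8.1189) = 9 bits


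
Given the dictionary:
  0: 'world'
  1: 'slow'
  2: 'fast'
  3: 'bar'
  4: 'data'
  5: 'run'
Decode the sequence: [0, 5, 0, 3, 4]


Look up each index in the dictionary:
  0 -> 'world'
  5 -> 'run'
  0 -> 'world'
  3 -> 'bar'
  4 -> 'data'

Decoded: "world run world bar data"


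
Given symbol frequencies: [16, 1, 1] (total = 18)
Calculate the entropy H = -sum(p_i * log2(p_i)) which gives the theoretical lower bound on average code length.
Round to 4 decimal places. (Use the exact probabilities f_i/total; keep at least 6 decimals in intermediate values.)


Per-symbol terms -p_i * log2(p_i) with p_i = f_i/18:
  p = 16/18 = 0.888889: log2(p) = -0.169925, -p*log2(p) = 0.151044
  p = 1/18 = 0.055556: log2(p) = -4.169925, -p*log2(p) = 0.231663
  p = 1/18 = 0.055556: log2(p) = -4.169925, -p*log2(p) = 0.231663
H = 0.151044 + 0.231663 + 0.231663 = 0.614370

H = 0.6144 bits/symbol


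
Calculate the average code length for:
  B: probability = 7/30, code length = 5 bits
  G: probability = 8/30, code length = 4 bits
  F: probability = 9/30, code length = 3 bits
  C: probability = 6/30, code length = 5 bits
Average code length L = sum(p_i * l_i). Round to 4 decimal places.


Weighted contributions p_i * l_i:
  B: (7/30) * 5 = 35/30
  G: (8/30) * 4 = 32/30
  F: (9/30) * 3 = 27/30
  C: (6/30) * 5 = 30/30
Sum = (35 + 32 + 27 + 30)/30 = 124/30

L = 124/30 = 4.1333 bits/symbol


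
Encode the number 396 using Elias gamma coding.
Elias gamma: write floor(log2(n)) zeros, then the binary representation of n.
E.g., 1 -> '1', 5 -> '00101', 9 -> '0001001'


num_bits = floor(log2(396)) + 1 = 9
leading_zeros = num_bits - 1 = 8
binary(396) = 110001100

Elias gamma(396) = '00000000' + '110001100' = 00000000110001100 (17 bits)


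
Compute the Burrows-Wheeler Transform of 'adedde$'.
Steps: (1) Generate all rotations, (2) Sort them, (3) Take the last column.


Rotations (sorted):
  0: $adedde -> last char: e
  1: adedde$ -> last char: $
  2: dde$ade -> last char: e
  3: de$aded -> last char: d
  4: dedde$a -> last char: a
  5: e$adedd -> last char: d
  6: edde$ad -> last char: d


BWT = e$edadd


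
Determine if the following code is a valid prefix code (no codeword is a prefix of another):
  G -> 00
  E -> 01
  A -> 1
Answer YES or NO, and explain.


Checking each pair (does one codeword prefix another?):
  G='00' vs E='01': no prefix
  G='00' vs A='1': no prefix
  E='01' vs G='00': no prefix
  E='01' vs A='1': no prefix
  A='1' vs G='00': no prefix
  A='1' vs E='01': no prefix
No violation found over all pairs.

YES -- this is a valid prefix code. No codeword is a prefix of any other codeword.


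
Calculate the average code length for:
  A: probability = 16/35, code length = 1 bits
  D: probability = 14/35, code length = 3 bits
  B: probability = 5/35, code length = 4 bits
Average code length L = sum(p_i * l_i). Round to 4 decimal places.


Weighted contributions p_i * l_i:
  A: (16/35) * 1 = 16/35
  D: (14/35) * 3 = 42/35
  B: (5/35) * 4 = 20/35
Sum = (16 + 42 + 20)/35 = 78/35

L = 78/35 = 2.2286 bits/symbol


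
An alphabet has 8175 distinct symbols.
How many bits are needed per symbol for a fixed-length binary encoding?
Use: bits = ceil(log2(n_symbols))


log2(8175) = 12.997
Bracket: 2^12 = 4096 < 8175 <= 2^13 = 8192
So ceil(log2(8175)) = 13

bits = ceil(log2(8175)) = ceil(12.997) = 13 bits


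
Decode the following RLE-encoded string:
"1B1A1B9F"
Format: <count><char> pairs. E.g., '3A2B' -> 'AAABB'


Expanding each <count><char> pair:
  1B -> 'B'
  1A -> 'A'
  1B -> 'B'
  9F -> 'FFFFFFFFF'

Decoded = BABFFFFFFFFF


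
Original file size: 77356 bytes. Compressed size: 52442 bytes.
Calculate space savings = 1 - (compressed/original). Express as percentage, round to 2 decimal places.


ratio = compressed/original = 52442/77356 = 0.677931
savings = 1 - ratio = 1 - 0.677931 = 0.322069
as a percentage: 0.322069 * 100 = 32.21%

Space savings = 1 - 52442/77356 = 32.21%


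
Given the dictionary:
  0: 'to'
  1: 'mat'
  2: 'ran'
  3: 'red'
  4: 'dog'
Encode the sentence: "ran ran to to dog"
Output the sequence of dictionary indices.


Look up each word in the dictionary:
  'ran' -> 2
  'ran' -> 2
  'to' -> 0
  'to' -> 0
  'dog' -> 4

Encoded: [2, 2, 0, 0, 4]


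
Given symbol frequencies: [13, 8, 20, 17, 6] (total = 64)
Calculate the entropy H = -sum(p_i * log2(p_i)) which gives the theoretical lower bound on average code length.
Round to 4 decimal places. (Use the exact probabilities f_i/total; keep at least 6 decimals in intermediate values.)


Per-symbol terms -p_i * log2(p_i) with p_i = f_i/64:
  p = 13/64 = 0.203125: log2(p) = -2.299560, -p*log2(p) = 0.467098
  p = 8/64 = 0.125000: log2(p) = -3.000000, -p*log2(p) = 0.375000
  p = 20/64 = 0.312500: log2(p) = -1.678072, -p*log2(p) = 0.524397
  p = 17/64 = 0.265625: log2(p) = -1.912537, -p*log2(p) = 0.508018
  p = 6/64 = 0.093750: log2(p) = -3.415037, -p*log2(p) = 0.320160
H = 0.467098 + 0.375000 + 0.524397 + 0.508018 + 0.320160 = 2.194673

H = 2.1947 bits/symbol


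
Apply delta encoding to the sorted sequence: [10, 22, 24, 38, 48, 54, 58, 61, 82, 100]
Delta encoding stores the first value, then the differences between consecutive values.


First value: 10
Deltas:
  22 - 10 = 12
  24 - 22 = 2
  38 - 24 = 14
  48 - 38 = 10
  54 - 48 = 6
  58 - 54 = 4
  61 - 58 = 3
  82 - 61 = 21
  100 - 82 = 18


Delta encoded: [10, 12, 2, 14, 10, 6, 4, 3, 21, 18]


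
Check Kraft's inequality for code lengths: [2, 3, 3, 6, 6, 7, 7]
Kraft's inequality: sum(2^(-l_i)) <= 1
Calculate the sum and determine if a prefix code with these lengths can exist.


Sum = 2^(-2) + 2^(-3) + 2^(-3) + 2^(-6) + 2^(-6) + 2^(-7) + 2^(-7)
    = 0.25 + 0.125 + 0.125 + 0.015625 + 0.015625 + 0.0078125 + 0.0078125
    = 70/128 = 0.546875
Since 0.546875 <= 1, Kraft's inequality IS satisfied.
A prefix code with these lengths CAN exist.

Kraft sum = 0.546875. Satisfied.


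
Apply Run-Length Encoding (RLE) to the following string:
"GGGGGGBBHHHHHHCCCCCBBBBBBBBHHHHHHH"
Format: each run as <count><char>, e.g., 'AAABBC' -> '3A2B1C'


Scanning runs left to right:
  i=0: run of 'G' x 6 -> '6G'
  i=6: run of 'B' x 2 -> '2B'
  i=8: run of 'H' x 6 -> '6H'
  i=14: run of 'C' x 5 -> '5C'
  i=19: run of 'B' x 8 -> '8B'
  i=27: run of 'H' x 7 -> '7H'

RLE = 6G2B6H5C8B7H


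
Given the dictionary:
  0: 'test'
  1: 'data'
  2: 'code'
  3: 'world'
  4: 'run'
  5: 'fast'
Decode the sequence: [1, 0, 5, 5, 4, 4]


Look up each index in the dictionary:
  1 -> 'data'
  0 -> 'test'
  5 -> 'fast'
  5 -> 'fast'
  4 -> 'run'
  4 -> 'run'

Decoded: "data test fast fast run run"


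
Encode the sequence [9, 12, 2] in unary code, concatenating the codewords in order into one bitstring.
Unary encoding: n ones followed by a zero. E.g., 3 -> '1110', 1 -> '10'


Encode each number as n ones followed by a terminating 0:
  9 -> 1111111110 (10 bits)
  12 -> 1111111111110 (13 bits)
  2 -> 110 (3 bits)
Total length = 10 + 13 + 3 = 26 bits.

Unary([9, 12, 2]) = 11111111101111111111110110 (26 bits)


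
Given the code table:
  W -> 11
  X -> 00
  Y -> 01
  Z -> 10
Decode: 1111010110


Decoding:
11 -> W
11 -> W
01 -> Y
01 -> Y
10 -> Z


Result: WWYYZ


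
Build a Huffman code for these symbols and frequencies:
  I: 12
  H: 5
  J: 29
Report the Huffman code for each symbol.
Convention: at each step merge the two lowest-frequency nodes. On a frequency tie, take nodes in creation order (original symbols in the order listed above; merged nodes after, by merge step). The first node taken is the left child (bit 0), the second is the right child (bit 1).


Huffman tree construction:
Step 1: Merge H(5) + I(12) = 17
Step 2: Merge (H+I)(17) + J(29) = 46
Read each symbol's code off the tree from the root (left child = 0, right child = 1).

Codes:
  I: 01 (length 2)
  H: 00 (length 2)
  J: 1 (length 1)
Average code length: 63/46 = 1.3696 bits/symbol


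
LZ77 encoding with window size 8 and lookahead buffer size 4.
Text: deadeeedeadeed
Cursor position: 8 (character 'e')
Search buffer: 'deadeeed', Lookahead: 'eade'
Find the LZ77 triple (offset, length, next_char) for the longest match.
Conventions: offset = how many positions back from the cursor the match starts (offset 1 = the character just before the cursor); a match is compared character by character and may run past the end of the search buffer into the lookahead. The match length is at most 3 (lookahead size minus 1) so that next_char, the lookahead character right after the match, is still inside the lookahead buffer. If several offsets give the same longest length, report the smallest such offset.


Try each offset into the search buffer:
  offset=1 (pos 7, char 'd'): match length 0
  offset=2 (pos 6, char 'e'): match length 1
  offset=3 (pos 5, char 'e'): match length 1
  offset=4 (pos 4, char 'e'): match length 1
  offset=5 (pos 3, char 'd'): match length 0
  offset=6 (pos 2, char 'a'): match length 0
  offset=7 (pos 1, char 'e'): match length 3
  offset=8 (pos 0, char 'd'): match length 0
Longest match has length 3 at offset 7.
next_char = character at position 8 + 3 = 11 -> 'e'

Best match: offset=7, length=3 (matching 'ead' starting at position 1)
LZ77 triple: (7, 3, 'e')


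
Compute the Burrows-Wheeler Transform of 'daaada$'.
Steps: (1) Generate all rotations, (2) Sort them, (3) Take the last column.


Rotations (sorted):
  0: $daaada -> last char: a
  1: a$daaad -> last char: d
  2: aaada$d -> last char: d
  3: aada$da -> last char: a
  4: ada$daa -> last char: a
  5: da$daaa -> last char: a
  6: daaada$ -> last char: $


BWT = addaaa$


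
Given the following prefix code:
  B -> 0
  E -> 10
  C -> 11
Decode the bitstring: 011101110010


Decoding step by step:
Bits 0 -> B
Bits 11 -> C
Bits 10 -> E
Bits 11 -> C
Bits 10 -> E
Bits 0 -> B
Bits 10 -> E


Decoded message: BCECEBE


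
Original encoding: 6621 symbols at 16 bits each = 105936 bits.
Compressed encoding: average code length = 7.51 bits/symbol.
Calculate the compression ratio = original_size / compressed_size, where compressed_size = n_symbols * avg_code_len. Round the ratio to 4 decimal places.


original_size = n_symbols * orig_bits = 6621 * 16 = 105936 bits
compressed_size = n_symbols * avg_code_len = 6621 * 7.51 = 49723.71 bits
ratio = original_size / compressed_size = 105936 / 49723.71 = 2.1305

Compression ratio = 2.1305


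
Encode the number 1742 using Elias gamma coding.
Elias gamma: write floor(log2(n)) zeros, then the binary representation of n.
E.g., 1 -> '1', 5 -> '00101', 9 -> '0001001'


num_bits = floor(log2(1742)) + 1 = 11
leading_zeros = num_bits - 1 = 10
binary(1742) = 11011001110

Elias gamma(1742) = '0000000000' + '11011001110' = 000000000011011001110 (21 bits)


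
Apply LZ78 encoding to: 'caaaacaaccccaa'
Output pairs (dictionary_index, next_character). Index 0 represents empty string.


LZ78 encoding steps:
Dictionary: {0: ''}
Step 1: w='' (idx 0), next='c' -> output (0, 'c'), add 'c' as idx 1
Step 2: w='' (idx 0), next='a' -> output (0, 'a'), add 'a' as idx 2
Step 3: w='a' (idx 2), next='a' -> output (2, 'a'), add 'aa' as idx 3
Step 4: w='a' (idx 2), next='c' -> output (2, 'c'), add 'ac' as idx 4
Step 5: w='aa' (idx 3), next='c' -> output (3, 'c'), add 'aac' as idx 5
Step 6: w='c' (idx 1), next='c' -> output (1, 'c'), add 'cc' as idx 6
Step 7: w='c' (idx 1), next='a' -> output (1, 'a'), add 'ca' as idx 7
Step 8: w='a' (idx 2), end of input -> output (2, '')


Encoded: [(0, 'c'), (0, 'a'), (2, 'a'), (2, 'c'), (3, 'c'), (1, 'c'), (1, 'a'), (2, '')]


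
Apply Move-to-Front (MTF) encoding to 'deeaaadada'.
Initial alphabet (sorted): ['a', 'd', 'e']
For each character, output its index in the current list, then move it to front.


MTF encoding:
'd': index 1 in ['a', 'd', 'e'] -> ['d', 'a', 'e']
'e': index 2 in ['d', 'a', 'e'] -> ['e', 'd', 'a']
'e': index 0 in ['e', 'd', 'a'] -> ['e', 'd', 'a']
'a': index 2 in ['e', 'd', 'a'] -> ['a', 'e', 'd']
'a': index 0 in ['a', 'e', 'd'] -> ['a', 'e', 'd']
'a': index 0 in ['a', 'e', 'd'] -> ['a', 'e', 'd']
'd': index 2 in ['a', 'e', 'd'] -> ['d', 'a', 'e']
'a': index 1 in ['d', 'a', 'e'] -> ['a', 'd', 'e']
'd': index 1 in ['a', 'd', 'e'] -> ['d', 'a', 'e']
'a': index 1 in ['d', 'a', 'e'] -> ['a', 'd', 'e']


Output: [1, 2, 0, 2, 0, 0, 2, 1, 1, 1]


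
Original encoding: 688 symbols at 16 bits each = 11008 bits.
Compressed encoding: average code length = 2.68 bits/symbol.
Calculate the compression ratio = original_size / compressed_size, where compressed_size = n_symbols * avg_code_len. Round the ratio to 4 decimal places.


original_size = n_symbols * orig_bits = 688 * 16 = 11008 bits
compressed_size = n_symbols * avg_code_len = 688 * 2.68 = 1843.84 bits
ratio = original_size / compressed_size = 11008 / 1843.84 = 5.9701

Compression ratio = 5.9701


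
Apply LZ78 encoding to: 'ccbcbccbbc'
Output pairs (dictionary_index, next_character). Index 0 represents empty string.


LZ78 encoding steps:
Dictionary: {0: ''}
Step 1: w='' (idx 0), next='c' -> output (0, 'c'), add 'c' as idx 1
Step 2: w='c' (idx 1), next='b' -> output (1, 'b'), add 'cb' as idx 2
Step 3: w='cb' (idx 2), next='c' -> output (2, 'c'), add 'cbc' as idx 3
Step 4: w='cb' (idx 2), next='b' -> output (2, 'b'), add 'cbb' as idx 4
Step 5: w='c' (idx 1), end of input -> output (1, '')


Encoded: [(0, 'c'), (1, 'b'), (2, 'c'), (2, 'b'), (1, '')]


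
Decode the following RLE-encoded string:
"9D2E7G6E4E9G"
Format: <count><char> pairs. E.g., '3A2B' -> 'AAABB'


Expanding each <count><char> pair:
  9D -> 'DDDDDDDDD'
  2E -> 'EE'
  7G -> 'GGGGGGG'
  6E -> 'EEEEEE'
  4E -> 'EEEE'
  9G -> 'GGGGGGGGG'

Decoded = DDDDDDDDDEEGGGGGGGEEEEEEEEEEGGGGGGGGG


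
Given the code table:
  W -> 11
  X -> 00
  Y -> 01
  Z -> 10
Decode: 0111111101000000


Decoding:
01 -> Y
11 -> W
11 -> W
11 -> W
01 -> Y
00 -> X
00 -> X
00 -> X


Result: YWWWYXXX


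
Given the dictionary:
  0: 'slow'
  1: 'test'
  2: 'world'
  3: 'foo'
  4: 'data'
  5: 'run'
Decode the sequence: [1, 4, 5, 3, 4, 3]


Look up each index in the dictionary:
  1 -> 'test'
  4 -> 'data'
  5 -> 'run'
  3 -> 'foo'
  4 -> 'data'
  3 -> 'foo'

Decoded: "test data run foo data foo"


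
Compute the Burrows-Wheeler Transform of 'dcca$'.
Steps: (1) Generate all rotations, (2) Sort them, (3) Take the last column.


Rotations (sorted):
  0: $dcca -> last char: a
  1: a$dcc -> last char: c
  2: ca$dc -> last char: c
  3: cca$d -> last char: d
  4: dcca$ -> last char: $


BWT = accd$


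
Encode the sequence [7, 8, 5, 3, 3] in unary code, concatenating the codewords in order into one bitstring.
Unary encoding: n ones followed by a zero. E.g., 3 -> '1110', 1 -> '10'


Encode each number as n ones followed by a terminating 0:
  7 -> 11111110 (8 bits)
  8 -> 111111110 (9 bits)
  5 -> 111110 (6 bits)
  3 -> 1110 (4 bits)
  3 -> 1110 (4 bits)
Total length = 8 + 9 + 6 + 4 + 4 = 31 bits.

Unary([7, 8, 5, 3, 3]) = 1111111011111111011111011101110 (31 bits)


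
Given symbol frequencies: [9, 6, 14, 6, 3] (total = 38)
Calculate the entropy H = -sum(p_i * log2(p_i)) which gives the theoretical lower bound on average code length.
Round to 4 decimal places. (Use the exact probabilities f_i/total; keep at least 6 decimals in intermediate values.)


Per-symbol terms -p_i * log2(p_i) with p_i = f_i/38:
  p = 9/38 = 0.236842: log2(p) = -2.078003, -p*log2(p) = 0.492158
  p = 6/38 = 0.157895: log2(p) = -2.662965, -p*log2(p) = 0.420468
  p = 14/38 = 0.368421: log2(p) = -1.440573, -p*log2(p) = 0.530737
  p = 6/38 = 0.157895: log2(p) = -2.662965, -p*log2(p) = 0.420468
  p = 3/38 = 0.078947: log2(p) = -3.662965, -p*log2(p) = 0.289181
H = 0.492158 + 0.420468 + 0.530737 + 0.420468 + 0.289181 = 2.153012

H = 2.153 bits/symbol


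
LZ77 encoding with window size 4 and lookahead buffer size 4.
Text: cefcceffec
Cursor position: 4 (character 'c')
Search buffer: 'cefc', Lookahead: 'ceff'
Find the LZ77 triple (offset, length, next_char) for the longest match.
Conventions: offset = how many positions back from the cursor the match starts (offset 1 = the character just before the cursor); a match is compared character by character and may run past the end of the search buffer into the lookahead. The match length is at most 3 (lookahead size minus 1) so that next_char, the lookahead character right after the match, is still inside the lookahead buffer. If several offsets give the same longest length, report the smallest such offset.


Try each offset into the search buffer:
  offset=1 (pos 3, char 'c'): match length 1
  offset=2 (pos 2, char 'f'): match length 0
  offset=3 (pos 1, char 'e'): match length 0
  offset=4 (pos 0, char 'c'): match length 3
Longest match has length 3 at offset 4.
next_char = character at position 4 + 3 = 7 -> 'f'

Best match: offset=4, length=3 (matching 'cef' starting at position 0)
LZ77 triple: (4, 3, 'f')


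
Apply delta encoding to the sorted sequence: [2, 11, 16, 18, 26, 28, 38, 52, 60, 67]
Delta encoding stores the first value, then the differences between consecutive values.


First value: 2
Deltas:
  11 - 2 = 9
  16 - 11 = 5
  18 - 16 = 2
  26 - 18 = 8
  28 - 26 = 2
  38 - 28 = 10
  52 - 38 = 14
  60 - 52 = 8
  67 - 60 = 7


Delta encoded: [2, 9, 5, 2, 8, 2, 10, 14, 8, 7]


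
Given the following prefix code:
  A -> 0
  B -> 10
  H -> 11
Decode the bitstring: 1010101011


Decoding step by step:
Bits 10 -> B
Bits 10 -> B
Bits 10 -> B
Bits 10 -> B
Bits 11 -> H


Decoded message: BBBBH


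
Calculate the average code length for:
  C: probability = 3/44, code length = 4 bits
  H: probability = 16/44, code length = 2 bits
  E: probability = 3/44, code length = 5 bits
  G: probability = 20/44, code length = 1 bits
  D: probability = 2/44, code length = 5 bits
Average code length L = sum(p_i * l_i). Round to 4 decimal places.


Weighted contributions p_i * l_i:
  C: (3/44) * 4 = 12/44
  H: (16/44) * 2 = 32/44
  E: (3/44) * 5 = 15/44
  G: (20/44) * 1 = 20/44
  D: (2/44) * 5 = 10/44
Sum = (12 + 32 + 15 + 20 + 10)/44 = 89/44

L = 89/44 = 2.0227 bits/symbol


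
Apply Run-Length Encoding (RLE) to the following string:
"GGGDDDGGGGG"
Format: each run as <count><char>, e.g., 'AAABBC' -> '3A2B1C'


Scanning runs left to right:
  i=0: run of 'G' x 3 -> '3G'
  i=3: run of 'D' x 3 -> '3D'
  i=6: run of 'G' x 5 -> '5G'

RLE = 3G3D5G


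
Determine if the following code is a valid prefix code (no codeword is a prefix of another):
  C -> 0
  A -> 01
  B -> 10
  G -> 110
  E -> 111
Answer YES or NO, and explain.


Checking each pair (does one codeword prefix another?):
  C='0' vs A='01': prefix -- VIOLATION

NO -- this is NOT a valid prefix code. C (0) is a prefix of A (01).


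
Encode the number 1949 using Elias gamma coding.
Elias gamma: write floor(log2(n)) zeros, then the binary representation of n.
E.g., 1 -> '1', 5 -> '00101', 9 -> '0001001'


num_bits = floor(log2(1949)) + 1 = 11
leading_zeros = num_bits - 1 = 10
binary(1949) = 11110011101

Elias gamma(1949) = '0000000000' + '11110011101' = 000000000011110011101 (21 bits)


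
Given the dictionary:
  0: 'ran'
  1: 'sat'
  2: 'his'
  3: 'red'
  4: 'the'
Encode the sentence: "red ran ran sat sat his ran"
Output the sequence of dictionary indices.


Look up each word in the dictionary:
  'red' -> 3
  'ran' -> 0
  'ran' -> 0
  'sat' -> 1
  'sat' -> 1
  'his' -> 2
  'ran' -> 0

Encoded: [3, 0, 0, 1, 1, 2, 0]


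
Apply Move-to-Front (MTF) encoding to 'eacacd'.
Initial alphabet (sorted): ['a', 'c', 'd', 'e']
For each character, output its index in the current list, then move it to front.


MTF encoding:
'e': index 3 in ['a', 'c', 'd', 'e'] -> ['e', 'a', 'c', 'd']
'a': index 1 in ['e', 'a', 'c', 'd'] -> ['a', 'e', 'c', 'd']
'c': index 2 in ['a', 'e', 'c', 'd'] -> ['c', 'a', 'e', 'd']
'a': index 1 in ['c', 'a', 'e', 'd'] -> ['a', 'c', 'e', 'd']
'c': index 1 in ['a', 'c', 'e', 'd'] -> ['c', 'a', 'e', 'd']
'd': index 3 in ['c', 'a', 'e', 'd'] -> ['d', 'c', 'a', 'e']


Output: [3, 1, 2, 1, 1, 3]


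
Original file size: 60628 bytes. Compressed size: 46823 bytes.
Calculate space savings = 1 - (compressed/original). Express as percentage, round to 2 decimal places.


ratio = compressed/original = 46823/60628 = 0.7723
savings = 1 - ratio = 1 - 0.7723 = 0.2277
as a percentage: 0.2277 * 100 = 22.77%

Space savings = 1 - 46823/60628 = 22.77%


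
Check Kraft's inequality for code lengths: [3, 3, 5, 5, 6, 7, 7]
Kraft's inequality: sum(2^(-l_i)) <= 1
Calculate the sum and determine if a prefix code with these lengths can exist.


Sum = 2^(-3) + 2^(-3) + 2^(-5) + 2^(-5) + 2^(-6) + 2^(-7) + 2^(-7)
    = 0.125 + 0.125 + 0.03125 + 0.03125 + 0.015625 + 0.0078125 + 0.0078125
    = 44/128 = 0.34375
Since 0.34375 <= 1, Kraft's inequality IS satisfied.
A prefix code with these lengths CAN exist.

Kraft sum = 0.34375. Satisfied.


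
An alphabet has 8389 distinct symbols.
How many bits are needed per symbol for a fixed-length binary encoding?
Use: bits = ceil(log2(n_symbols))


log2(8389) = 13.0343
Bracket: 2^13 = 8192 < 8389 <= 2^14 = 16384
So ceil(log2(8389)) = 14

bits = ceil(log2(8389)) = ceil(13.0343) = 14 bits


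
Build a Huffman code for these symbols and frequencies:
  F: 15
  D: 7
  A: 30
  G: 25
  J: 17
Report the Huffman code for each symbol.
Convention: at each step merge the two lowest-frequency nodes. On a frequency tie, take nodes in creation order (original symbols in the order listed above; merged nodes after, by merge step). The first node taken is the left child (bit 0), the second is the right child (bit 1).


Huffman tree construction:
Step 1: Merge D(7) + F(15) = 22
Step 2: Merge J(17) + (D+F)(22) = 39
Step 3: Merge G(25) + A(30) = 55
Step 4: Merge (J+(D+F))(39) + (G+A)(55) = 94
Read each symbol's code off the tree from the root (left child = 0, right child = 1).

Codes:
  F: 011 (length 3)
  D: 010 (length 3)
  A: 11 (length 2)
  G: 10 (length 2)
  J: 00 (length 2)
Average code length: 210/94 = 2.2340 bits/symbol


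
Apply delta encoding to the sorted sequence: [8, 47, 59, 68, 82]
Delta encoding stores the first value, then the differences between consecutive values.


First value: 8
Deltas:
  47 - 8 = 39
  59 - 47 = 12
  68 - 59 = 9
  82 - 68 = 14


Delta encoded: [8, 39, 12, 9, 14]


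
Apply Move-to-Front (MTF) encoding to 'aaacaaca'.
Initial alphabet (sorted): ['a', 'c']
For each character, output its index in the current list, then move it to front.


MTF encoding:
'a': index 0 in ['a', 'c'] -> ['a', 'c']
'a': index 0 in ['a', 'c'] -> ['a', 'c']
'a': index 0 in ['a', 'c'] -> ['a', 'c']
'c': index 1 in ['a', 'c'] -> ['c', 'a']
'a': index 1 in ['c', 'a'] -> ['a', 'c']
'a': index 0 in ['a', 'c'] -> ['a', 'c']
'c': index 1 in ['a', 'c'] -> ['c', 'a']
'a': index 1 in ['c', 'a'] -> ['a', 'c']


Output: [0, 0, 0, 1, 1, 0, 1, 1]


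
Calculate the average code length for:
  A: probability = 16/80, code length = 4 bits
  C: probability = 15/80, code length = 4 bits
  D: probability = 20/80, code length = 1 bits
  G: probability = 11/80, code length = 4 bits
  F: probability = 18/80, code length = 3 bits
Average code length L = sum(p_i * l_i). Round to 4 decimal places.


Weighted contributions p_i * l_i:
  A: (16/80) * 4 = 64/80
  C: (15/80) * 4 = 60/80
  D: (20/80) * 1 = 20/80
  G: (11/80) * 4 = 44/80
  F: (18/80) * 3 = 54/80
Sum = (64 + 60 + 20 + 44 + 54)/80 = 242/80

L = 242/80 = 3.0250 bits/symbol


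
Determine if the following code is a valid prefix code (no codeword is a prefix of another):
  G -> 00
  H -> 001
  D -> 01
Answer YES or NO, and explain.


Checking each pair (does one codeword prefix another?):
  G='00' vs H='001': prefix -- VIOLATION

NO -- this is NOT a valid prefix code. G (00) is a prefix of H (001).


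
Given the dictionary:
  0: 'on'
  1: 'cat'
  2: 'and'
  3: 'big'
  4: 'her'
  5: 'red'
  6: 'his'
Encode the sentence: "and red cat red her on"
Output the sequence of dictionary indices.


Look up each word in the dictionary:
  'and' -> 2
  'red' -> 5
  'cat' -> 1
  'red' -> 5
  'her' -> 4
  'on' -> 0

Encoded: [2, 5, 1, 5, 4, 0]


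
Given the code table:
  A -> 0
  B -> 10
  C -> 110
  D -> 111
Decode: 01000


Decoding:
0 -> A
10 -> B
0 -> A
0 -> A


Result: ABAA


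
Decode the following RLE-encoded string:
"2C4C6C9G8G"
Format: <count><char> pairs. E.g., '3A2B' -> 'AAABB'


Expanding each <count><char> pair:
  2C -> 'CC'
  4C -> 'CCCC'
  6C -> 'CCCCCC'
  9G -> 'GGGGGGGGG'
  8G -> 'GGGGGGGG'

Decoded = CCCCCCCCCCCCGGGGGGGGGGGGGGGGG


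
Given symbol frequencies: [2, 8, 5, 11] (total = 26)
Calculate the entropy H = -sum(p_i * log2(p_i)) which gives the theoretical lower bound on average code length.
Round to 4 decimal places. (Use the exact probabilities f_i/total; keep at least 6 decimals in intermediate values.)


Per-symbol terms -p_i * log2(p_i) with p_i = f_i/26:
  p = 2/26 = 0.076923: log2(p) = -3.700440, -p*log2(p) = 0.284649
  p = 8/26 = 0.307692: log2(p) = -1.700440, -p*log2(p) = 0.523212
  p = 5/26 = 0.192308: log2(p) = -2.378512, -p*log2(p) = 0.457406
  p = 11/26 = 0.423077: log2(p) = -1.241008, -p*log2(p) = 0.525042
H = 0.284649 + 0.523212 + 0.457406 + 0.525042 = 1.790309

H = 1.7903 bits/symbol


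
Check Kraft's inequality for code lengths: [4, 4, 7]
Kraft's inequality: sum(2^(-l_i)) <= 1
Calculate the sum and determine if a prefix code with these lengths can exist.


Sum = 2^(-4) + 2^(-4) + 2^(-7)
    = 0.0625 + 0.0625 + 0.0078125
    = 17/128 = 0.1328125
Since 0.1328125 <= 1, Kraft's inequality IS satisfied.
A prefix code with these lengths CAN exist.

Kraft sum = 0.1328125. Satisfied.


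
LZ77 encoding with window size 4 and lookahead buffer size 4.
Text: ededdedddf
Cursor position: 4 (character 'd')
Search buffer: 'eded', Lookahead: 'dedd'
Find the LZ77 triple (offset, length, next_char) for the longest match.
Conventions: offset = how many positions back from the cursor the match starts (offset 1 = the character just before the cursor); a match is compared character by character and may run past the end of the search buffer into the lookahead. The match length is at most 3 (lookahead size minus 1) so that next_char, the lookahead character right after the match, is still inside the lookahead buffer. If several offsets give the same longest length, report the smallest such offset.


Try each offset into the search buffer:
  offset=1 (pos 3, char 'd'): match length 1
  offset=2 (pos 2, char 'e'): match length 0
  offset=3 (pos 1, char 'd'): match length 3
  offset=4 (pos 0, char 'e'): match length 0
Longest match has length 3 at offset 3.
next_char = character at position 4 + 3 = 7 -> 'd'

Best match: offset=3, length=3 (matching 'ded' starting at position 1)
LZ77 triple: (3, 3, 'd')


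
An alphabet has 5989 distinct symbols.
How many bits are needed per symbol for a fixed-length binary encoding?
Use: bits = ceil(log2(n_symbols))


log2(5989) = 12.5481
Bracket: 2^12 = 4096 < 5989 <= 2^13 = 8192
So ceil(log2(5989)) = 13

bits = ceil(log2(5989)) = ceil(12.5481) = 13 bits


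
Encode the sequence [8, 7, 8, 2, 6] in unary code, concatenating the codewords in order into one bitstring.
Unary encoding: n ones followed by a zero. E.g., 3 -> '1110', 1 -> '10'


Encode each number as n ones followed by a terminating 0:
  8 -> 111111110 (9 bits)
  7 -> 11111110 (8 bits)
  8 -> 111111110 (9 bits)
  2 -> 110 (3 bits)
  6 -> 1111110 (7 bits)
Total length = 9 + 8 + 9 + 3 + 7 = 36 bits.

Unary([8, 7, 8, 2, 6]) = 111111110111111101111111101101111110 (36 bits)


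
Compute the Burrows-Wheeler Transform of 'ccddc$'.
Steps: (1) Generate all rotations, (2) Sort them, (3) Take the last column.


Rotations (sorted):
  0: $ccddc -> last char: c
  1: c$ccdd -> last char: d
  2: ccddc$ -> last char: $
  3: cddc$c -> last char: c
  4: dc$ccd -> last char: d
  5: ddc$cc -> last char: c


BWT = cd$cdc


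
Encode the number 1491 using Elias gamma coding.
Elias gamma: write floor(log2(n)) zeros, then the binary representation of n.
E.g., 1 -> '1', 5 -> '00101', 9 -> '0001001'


num_bits = floor(log2(1491)) + 1 = 11
leading_zeros = num_bits - 1 = 10
binary(1491) = 10111010011

Elias gamma(1491) = '0000000000' + '10111010011' = 000000000010111010011 (21 bits)


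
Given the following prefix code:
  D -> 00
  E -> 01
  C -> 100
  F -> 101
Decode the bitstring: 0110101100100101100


Decoding step by step:
Bits 01 -> E
Bits 101 -> F
Bits 01 -> E
Bits 100 -> C
Bits 100 -> C
Bits 101 -> F
Bits 100 -> C


Decoded message: EFECCFC


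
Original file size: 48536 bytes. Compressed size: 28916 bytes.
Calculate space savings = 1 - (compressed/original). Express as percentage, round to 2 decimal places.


ratio = compressed/original = 28916/48536 = 0.595764
savings = 1 - ratio = 1 - 0.595764 = 0.404236
as a percentage: 0.404236 * 100 = 40.42%

Space savings = 1 - 28916/48536 = 40.42%


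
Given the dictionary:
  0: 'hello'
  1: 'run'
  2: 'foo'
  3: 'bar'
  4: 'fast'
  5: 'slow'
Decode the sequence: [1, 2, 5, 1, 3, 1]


Look up each index in the dictionary:
  1 -> 'run'
  2 -> 'foo'
  5 -> 'slow'
  1 -> 'run'
  3 -> 'bar'
  1 -> 'run'

Decoded: "run foo slow run bar run"


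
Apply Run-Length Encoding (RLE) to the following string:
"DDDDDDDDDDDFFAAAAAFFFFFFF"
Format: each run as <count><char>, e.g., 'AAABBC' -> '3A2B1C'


Scanning runs left to right:
  i=0: run of 'D' x 11 -> '11D'
  i=11: run of 'F' x 2 -> '2F'
  i=13: run of 'A' x 5 -> '5A'
  i=18: run of 'F' x 7 -> '7F'

RLE = 11D2F5A7F


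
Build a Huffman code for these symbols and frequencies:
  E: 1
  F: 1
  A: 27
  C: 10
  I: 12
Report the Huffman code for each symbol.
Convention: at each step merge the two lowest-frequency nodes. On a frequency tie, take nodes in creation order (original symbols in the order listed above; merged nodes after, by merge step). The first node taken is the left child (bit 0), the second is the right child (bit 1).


Huffman tree construction:
Step 1: Merge E(1) + F(1) = 2
Step 2: Merge (E+F)(2) + C(10) = 12
Step 3: Merge I(12) + ((E+F)+C)(12) = 24
Step 4: Merge (I+((E+F)+C))(24) + A(27) = 51
Read each symbol's code off the tree from the root (left child = 0, right child = 1).

Codes:
  E: 0100 (length 4)
  F: 0101 (length 4)
  A: 1 (length 1)
  C: 011 (length 3)
  I: 00 (length 2)
Average code length: 89/51 = 1.7451 bits/symbol


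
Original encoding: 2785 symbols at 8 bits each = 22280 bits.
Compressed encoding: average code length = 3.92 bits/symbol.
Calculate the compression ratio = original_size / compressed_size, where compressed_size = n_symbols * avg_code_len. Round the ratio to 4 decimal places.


original_size = n_symbols * orig_bits = 2785 * 8 = 22280 bits
compressed_size = n_symbols * avg_code_len = 2785 * 3.92 = 10917.2 bits
ratio = original_size / compressed_size = 22280 / 10917.2 = 2.0408

Compression ratio = 2.0408


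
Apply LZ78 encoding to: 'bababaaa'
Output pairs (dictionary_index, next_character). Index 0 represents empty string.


LZ78 encoding steps:
Dictionary: {0: ''}
Step 1: w='' (idx 0), next='b' -> output (0, 'b'), add 'b' as idx 1
Step 2: w='' (idx 0), next='a' -> output (0, 'a'), add 'a' as idx 2
Step 3: w='b' (idx 1), next='a' -> output (1, 'a'), add 'ba' as idx 3
Step 4: w='ba' (idx 3), next='a' -> output (3, 'a'), add 'baa' as idx 4
Step 5: w='a' (idx 2), end of input -> output (2, '')


Encoded: [(0, 'b'), (0, 'a'), (1, 'a'), (3, 'a'), (2, '')]


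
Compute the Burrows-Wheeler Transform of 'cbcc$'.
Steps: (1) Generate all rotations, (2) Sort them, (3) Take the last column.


Rotations (sorted):
  0: $cbcc -> last char: c
  1: bcc$c -> last char: c
  2: c$cbc -> last char: c
  3: cbcc$ -> last char: $
  4: cc$cb -> last char: b


BWT = ccc$b


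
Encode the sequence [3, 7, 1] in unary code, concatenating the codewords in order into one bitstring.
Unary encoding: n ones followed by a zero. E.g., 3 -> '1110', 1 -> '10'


Encode each number as n ones followed by a terminating 0:
  3 -> 1110 (4 bits)
  7 -> 11111110 (8 bits)
  1 -> 10 (2 bits)
Total length = 4 + 8 + 2 = 14 bits.

Unary([3, 7, 1]) = 11101111111010 (14 bits)


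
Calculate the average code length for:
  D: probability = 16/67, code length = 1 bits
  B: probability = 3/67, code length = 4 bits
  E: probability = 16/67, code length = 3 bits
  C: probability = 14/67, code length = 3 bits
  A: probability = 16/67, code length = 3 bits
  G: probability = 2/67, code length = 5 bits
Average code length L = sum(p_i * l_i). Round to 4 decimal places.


Weighted contributions p_i * l_i:
  D: (16/67) * 1 = 16/67
  B: (3/67) * 4 = 12/67
  E: (16/67) * 3 = 48/67
  C: (14/67) * 3 = 42/67
  A: (16/67) * 3 = 48/67
  G: (2/67) * 5 = 10/67
Sum = (16 + 12 + 48 + 42 + 48 + 10)/67 = 176/67

L = 176/67 = 2.6269 bits/symbol


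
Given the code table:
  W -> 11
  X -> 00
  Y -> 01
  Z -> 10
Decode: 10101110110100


Decoding:
10 -> Z
10 -> Z
11 -> W
10 -> Z
11 -> W
01 -> Y
00 -> X


Result: ZZWZWYX


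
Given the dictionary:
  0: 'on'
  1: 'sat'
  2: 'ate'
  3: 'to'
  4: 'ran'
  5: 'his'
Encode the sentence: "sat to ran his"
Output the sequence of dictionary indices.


Look up each word in the dictionary:
  'sat' -> 1
  'to' -> 3
  'ran' -> 4
  'his' -> 5

Encoded: [1, 3, 4, 5]


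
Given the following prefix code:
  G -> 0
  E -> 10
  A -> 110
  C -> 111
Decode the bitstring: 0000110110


Decoding step by step:
Bits 0 -> G
Bits 0 -> G
Bits 0 -> G
Bits 0 -> G
Bits 110 -> A
Bits 110 -> A


Decoded message: GGGGAA


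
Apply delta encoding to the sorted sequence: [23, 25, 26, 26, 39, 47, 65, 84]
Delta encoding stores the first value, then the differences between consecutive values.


First value: 23
Deltas:
  25 - 23 = 2
  26 - 25 = 1
  26 - 26 = 0
  39 - 26 = 13
  47 - 39 = 8
  65 - 47 = 18
  84 - 65 = 19


Delta encoded: [23, 2, 1, 0, 13, 8, 18, 19]


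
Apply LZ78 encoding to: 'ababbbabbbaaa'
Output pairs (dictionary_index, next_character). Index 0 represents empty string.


LZ78 encoding steps:
Dictionary: {0: ''}
Step 1: w='' (idx 0), next='a' -> output (0, 'a'), add 'a' as idx 1
Step 2: w='' (idx 0), next='b' -> output (0, 'b'), add 'b' as idx 2
Step 3: w='a' (idx 1), next='b' -> output (1, 'b'), add 'ab' as idx 3
Step 4: w='b' (idx 2), next='b' -> output (2, 'b'), add 'bb' as idx 4
Step 5: w='ab' (idx 3), next='b' -> output (3, 'b'), add 'abb' as idx 5
Step 6: w='b' (idx 2), next='a' -> output (2, 'a'), add 'ba' as idx 6
Step 7: w='a' (idx 1), next='a' -> output (1, 'a'), add 'aa' as idx 7


Encoded: [(0, 'a'), (0, 'b'), (1, 'b'), (2, 'b'), (3, 'b'), (2, 'a'), (1, 'a')]
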